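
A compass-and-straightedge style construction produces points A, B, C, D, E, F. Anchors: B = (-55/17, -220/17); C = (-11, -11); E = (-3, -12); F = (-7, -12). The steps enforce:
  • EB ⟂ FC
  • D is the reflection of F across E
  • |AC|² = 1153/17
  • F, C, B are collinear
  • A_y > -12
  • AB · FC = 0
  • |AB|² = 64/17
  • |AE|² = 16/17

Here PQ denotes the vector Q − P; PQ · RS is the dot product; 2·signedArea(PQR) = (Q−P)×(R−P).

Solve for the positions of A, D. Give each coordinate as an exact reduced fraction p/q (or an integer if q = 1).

1. A_x = -47/17  [line 4·x + -1·y + 0 = 0 ∩ |AE|² = 16/17]
2. A_y = -188/17  [line 4·x + -1·y + 0 = 0 ∩ |AE|² = 16/17]
   → A = (-47/17, -188/17)
3. D_x = 1  [D is the reflection of F across E]
4. D_y = -12  [D is the reflection of F across E]
   → D = (1, -12)

A = (-47/17, -188/17)
D = (1, -12)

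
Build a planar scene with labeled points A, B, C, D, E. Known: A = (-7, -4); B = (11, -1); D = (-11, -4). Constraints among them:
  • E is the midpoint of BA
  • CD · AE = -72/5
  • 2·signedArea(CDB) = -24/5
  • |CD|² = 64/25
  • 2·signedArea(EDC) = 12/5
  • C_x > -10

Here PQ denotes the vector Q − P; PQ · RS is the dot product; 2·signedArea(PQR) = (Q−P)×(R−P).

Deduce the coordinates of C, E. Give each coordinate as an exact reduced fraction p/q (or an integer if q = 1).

C = (-47/5, -4)
E = (2, -5/2)

1. C_x = -47/5  [line -3·x + 22·y + 299/5 = 0 ∩ |CD|² = 64/25]
2. C_y = -4  [line -3·x + 22·y + 299/5 = 0 ∩ |CD|² = 64/25]
   → C = (-47/5, -4)
3. E_x = 2  [E is the midpoint of BA]
4. E_y = -5/2  [E is the midpoint of BA]
   → E = (2, -5/2)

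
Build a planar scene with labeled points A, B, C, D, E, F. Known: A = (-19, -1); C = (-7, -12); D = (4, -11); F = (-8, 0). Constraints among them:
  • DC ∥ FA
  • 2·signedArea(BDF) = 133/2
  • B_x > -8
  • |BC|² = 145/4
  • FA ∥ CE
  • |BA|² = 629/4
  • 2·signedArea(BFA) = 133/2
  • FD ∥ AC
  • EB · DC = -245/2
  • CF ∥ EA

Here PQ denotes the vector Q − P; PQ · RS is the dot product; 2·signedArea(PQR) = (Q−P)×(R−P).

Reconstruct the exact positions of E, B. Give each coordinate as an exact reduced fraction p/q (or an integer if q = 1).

B = (-15/2, -6)
E = (-18, -13)

1. E_x = -18  [CF ∥ EA ∩ FA ∥ CE]
2. E_y = -13  [CF ∥ EA ∩ FA ∥ CE]
   → E = (-18, -13)
3. B_x = -15/2  [2·signedArea(BFA) = 133/2 ∩ EB · DC = -245/2]
4. B_y = -6  [2·signedArea(BFA) = 133/2 ∩ EB · DC = -245/2]
   → B = (-15/2, -6)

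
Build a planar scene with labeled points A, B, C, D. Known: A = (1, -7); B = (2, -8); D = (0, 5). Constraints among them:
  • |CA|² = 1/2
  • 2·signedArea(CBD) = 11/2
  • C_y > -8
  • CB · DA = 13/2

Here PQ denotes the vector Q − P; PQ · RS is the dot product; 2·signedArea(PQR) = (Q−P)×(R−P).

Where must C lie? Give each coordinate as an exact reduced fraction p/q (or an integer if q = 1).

C = (3/2, -15/2)

1. C_x = 3/2  [2·signedArea(CBD) = 11/2 ∩ CB · DA = 13/2]
2. C_y = -15/2  [2·signedArea(CBD) = 11/2 ∩ CB · DA = 13/2]
   → C = (3/2, -15/2)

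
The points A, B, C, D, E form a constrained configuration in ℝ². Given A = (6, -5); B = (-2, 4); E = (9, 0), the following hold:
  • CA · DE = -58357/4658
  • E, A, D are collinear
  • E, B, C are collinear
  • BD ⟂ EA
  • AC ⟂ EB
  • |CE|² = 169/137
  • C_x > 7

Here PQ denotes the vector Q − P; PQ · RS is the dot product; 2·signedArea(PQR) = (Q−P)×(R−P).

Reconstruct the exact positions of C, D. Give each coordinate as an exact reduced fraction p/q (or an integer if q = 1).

1. C_x = 1090/137  [E, B, C are collinear ∩ AC ⟂ EB]
2. C_y = 52/137  [E, B, C are collinear ∩ AC ⟂ EB]
   → C = (1090/137, 52/137)
3. D_x = 267/34  [E, A, D are collinear ∩ BD ⟂ EA]
4. D_y = -65/34  [E, A, D are collinear ∩ BD ⟂ EA]
   → D = (267/34, -65/34)

C = (1090/137, 52/137)
D = (267/34, -65/34)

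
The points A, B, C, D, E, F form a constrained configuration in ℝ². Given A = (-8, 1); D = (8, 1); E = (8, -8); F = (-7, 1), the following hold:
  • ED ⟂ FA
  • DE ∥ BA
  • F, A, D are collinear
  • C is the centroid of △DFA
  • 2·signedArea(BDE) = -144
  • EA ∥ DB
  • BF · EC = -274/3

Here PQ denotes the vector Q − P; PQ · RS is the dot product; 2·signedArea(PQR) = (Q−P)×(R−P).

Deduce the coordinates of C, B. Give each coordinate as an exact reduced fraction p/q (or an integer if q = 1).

1. C_x = -7/3  [C is the centroid of △DFA]
2. C_y = 1  [C is the centroid of △DFA]
   → C = (-7/3, 1)
3. B_x = -8  [DE ∥ BA ∩ EA ∥ DB]
4. B_y = 10  [DE ∥ BA ∩ EA ∥ DB]
   → B = (-8, 10)

B = (-8, 10)
C = (-7/3, 1)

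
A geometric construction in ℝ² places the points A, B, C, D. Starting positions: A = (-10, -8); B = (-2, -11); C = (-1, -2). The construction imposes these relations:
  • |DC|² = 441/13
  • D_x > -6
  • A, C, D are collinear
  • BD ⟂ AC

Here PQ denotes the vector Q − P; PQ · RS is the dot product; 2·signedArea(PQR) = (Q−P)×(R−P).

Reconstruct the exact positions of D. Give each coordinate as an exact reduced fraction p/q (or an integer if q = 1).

1. D_x = -76/13  [A, C, D are collinear ∩ BD ⟂ AC]
2. D_y = -68/13  [A, C, D are collinear ∩ BD ⟂ AC]
   → D = (-76/13, -68/13)

D = (-76/13, -68/13)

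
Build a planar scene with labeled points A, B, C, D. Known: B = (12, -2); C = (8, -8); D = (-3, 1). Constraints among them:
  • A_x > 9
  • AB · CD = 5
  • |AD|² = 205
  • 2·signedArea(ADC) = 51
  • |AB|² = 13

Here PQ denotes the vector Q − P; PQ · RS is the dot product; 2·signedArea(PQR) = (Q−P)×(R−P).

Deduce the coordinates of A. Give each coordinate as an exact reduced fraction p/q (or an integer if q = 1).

A = (10, -5)

1. A_x = 10  [AB · CD = 5 ∩ 2·signedArea(ADC) = 51]
2. A_y = -5  [AB · CD = 5 ∩ 2·signedArea(ADC) = 51]
   → A = (10, -5)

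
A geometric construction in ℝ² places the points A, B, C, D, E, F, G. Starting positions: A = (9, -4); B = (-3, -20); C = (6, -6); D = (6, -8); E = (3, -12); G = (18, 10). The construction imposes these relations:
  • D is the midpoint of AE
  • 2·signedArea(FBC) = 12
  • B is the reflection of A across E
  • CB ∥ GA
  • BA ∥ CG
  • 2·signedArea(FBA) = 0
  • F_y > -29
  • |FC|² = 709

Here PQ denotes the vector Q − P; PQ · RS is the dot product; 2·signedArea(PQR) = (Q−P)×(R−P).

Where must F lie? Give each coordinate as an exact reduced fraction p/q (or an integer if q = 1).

F = (-9, -28)

1. F_x = -9  [2·signedArea(FBA) = 0 ∩ 2·signedArea(FBC) = 12]
2. F_y = -28  [2·signedArea(FBA) = 0 ∩ 2·signedArea(FBC) = 12]
   → F = (-9, -28)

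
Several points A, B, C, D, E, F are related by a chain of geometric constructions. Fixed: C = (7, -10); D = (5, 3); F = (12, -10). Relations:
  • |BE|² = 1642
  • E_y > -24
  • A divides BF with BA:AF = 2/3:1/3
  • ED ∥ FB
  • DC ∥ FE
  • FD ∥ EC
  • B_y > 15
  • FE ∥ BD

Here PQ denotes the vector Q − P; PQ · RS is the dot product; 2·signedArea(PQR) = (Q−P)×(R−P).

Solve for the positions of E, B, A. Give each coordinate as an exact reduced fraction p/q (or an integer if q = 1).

A = (9, -4/3)
B = (3, 16)
E = (14, -23)

1. E_x = 14  [FD ∥ EC ∩ DC ∥ FE]
2. E_y = -23  [FD ∥ EC ∩ DC ∥ FE]
   → E = (14, -23)
3. B_x = 3  [FE ∥ BD ∩ ED ∥ FB]
4. B_y = 16  [FE ∥ BD ∩ ED ∥ FB]
   → B = (3, 16)
5. A_x = 9  [A divides BF with BA:AF = 2/3:1/3]
6. A_y = -4/3  [A divides BF with BA:AF = 2/3:1/3]
   → A = (9, -4/3)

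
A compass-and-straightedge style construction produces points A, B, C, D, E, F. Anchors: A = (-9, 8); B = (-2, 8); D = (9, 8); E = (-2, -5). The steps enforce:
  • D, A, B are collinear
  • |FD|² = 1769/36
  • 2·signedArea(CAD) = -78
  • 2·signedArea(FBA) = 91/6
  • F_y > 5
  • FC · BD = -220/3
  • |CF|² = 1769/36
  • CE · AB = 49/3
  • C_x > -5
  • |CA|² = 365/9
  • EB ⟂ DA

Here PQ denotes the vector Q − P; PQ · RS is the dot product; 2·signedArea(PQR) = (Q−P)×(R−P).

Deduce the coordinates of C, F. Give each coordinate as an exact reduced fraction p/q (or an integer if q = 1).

1. C_x = -13/3  [CE · AB = 49/3 ∩ 2·signedArea(CAD) = -78]
2. C_y = 11/3  [CE · AB = 49/3 ∩ 2·signedArea(CAD) = -78]
   → C = (-13/3, 11/3)
3. F_x = 7/3  [2·signedArea(FBA) = 91/6 ∩ FC · BD = -220/3]
4. F_y = 35/6  [2·signedArea(FBA) = 91/6 ∩ FC · BD = -220/3]
   → F = (7/3, 35/6)

C = (-13/3, 11/3)
F = (7/3, 35/6)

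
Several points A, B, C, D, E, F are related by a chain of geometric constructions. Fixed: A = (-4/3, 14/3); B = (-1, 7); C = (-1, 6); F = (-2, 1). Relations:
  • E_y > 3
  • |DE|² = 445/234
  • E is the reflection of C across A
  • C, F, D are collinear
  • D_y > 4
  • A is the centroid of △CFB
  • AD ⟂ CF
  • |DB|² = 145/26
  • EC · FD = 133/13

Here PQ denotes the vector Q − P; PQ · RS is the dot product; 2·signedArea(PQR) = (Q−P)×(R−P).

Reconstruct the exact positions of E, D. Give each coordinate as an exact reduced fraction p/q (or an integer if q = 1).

1. E_x = -5/3  [E is the reflection of C across A]
2. E_y = 10/3  [E is the reflection of C across A]
   → E = (-5/3, 10/3)
3. D_x = -33/26  [C, F, D are collinear ∩ AD ⟂ CF]
4. D_y = 121/26  [C, F, D are collinear ∩ AD ⟂ CF]
   → D = (-33/26, 121/26)

D = (-33/26, 121/26)
E = (-5/3, 10/3)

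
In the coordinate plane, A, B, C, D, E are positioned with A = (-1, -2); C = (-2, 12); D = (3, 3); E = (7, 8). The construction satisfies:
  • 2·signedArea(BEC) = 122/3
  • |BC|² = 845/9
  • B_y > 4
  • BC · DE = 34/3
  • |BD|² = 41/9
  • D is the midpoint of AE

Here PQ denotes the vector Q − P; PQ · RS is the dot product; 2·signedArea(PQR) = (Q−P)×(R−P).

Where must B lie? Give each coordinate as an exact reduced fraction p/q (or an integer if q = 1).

B = (13/3, 14/3)

1. B_x = 13/3  [2·signedArea(BEC) = 122/3 ∩ BC · DE = 34/3]
2. B_y = 14/3  [2·signedArea(BEC) = 122/3 ∩ BC · DE = 34/3]
   → B = (13/3, 14/3)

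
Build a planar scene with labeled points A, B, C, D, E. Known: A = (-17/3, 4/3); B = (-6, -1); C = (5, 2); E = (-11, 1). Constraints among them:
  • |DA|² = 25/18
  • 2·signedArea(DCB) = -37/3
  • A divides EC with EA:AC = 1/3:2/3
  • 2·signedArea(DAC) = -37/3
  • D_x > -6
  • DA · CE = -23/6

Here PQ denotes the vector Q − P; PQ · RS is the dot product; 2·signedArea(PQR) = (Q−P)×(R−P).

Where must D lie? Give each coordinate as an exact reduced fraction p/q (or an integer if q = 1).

1. D_x = -35/6  [2·signedArea(DAC) = -37/3 ∩ 2·signedArea(DCB) = -37/3]
2. D_y = 1/6  [2·signedArea(DAC) = -37/3 ∩ 2·signedArea(DCB) = -37/3]
   → D = (-35/6, 1/6)

D = (-35/6, 1/6)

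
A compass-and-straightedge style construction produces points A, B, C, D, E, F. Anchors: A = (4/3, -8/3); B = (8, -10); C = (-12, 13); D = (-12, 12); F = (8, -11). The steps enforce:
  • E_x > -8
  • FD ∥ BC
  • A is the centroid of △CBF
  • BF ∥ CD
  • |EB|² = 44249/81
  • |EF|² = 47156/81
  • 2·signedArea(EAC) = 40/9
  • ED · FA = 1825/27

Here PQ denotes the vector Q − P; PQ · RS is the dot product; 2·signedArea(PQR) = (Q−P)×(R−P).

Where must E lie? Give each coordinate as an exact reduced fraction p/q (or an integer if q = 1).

1. E_x = -68/9  [ED · FA = 1825/27 ∩ 2·signedArea(EAC) = 40/9]
2. E_y = 67/9  [ED · FA = 1825/27 ∩ 2·signedArea(EAC) = 40/9]
   → E = (-68/9, 67/9)

E = (-68/9, 67/9)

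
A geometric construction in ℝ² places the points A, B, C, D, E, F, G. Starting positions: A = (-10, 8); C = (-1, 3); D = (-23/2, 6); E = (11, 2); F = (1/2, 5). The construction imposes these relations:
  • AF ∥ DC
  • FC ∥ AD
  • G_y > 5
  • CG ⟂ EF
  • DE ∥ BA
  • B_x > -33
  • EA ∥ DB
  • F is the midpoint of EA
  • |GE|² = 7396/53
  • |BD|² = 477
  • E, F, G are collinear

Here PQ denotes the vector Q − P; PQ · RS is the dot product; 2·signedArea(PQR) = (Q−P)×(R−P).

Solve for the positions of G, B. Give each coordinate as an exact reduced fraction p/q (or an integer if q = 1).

B = (-65/2, 12)
G = (-19/53, 278/53)

1. G_x = -19/53  [E, F, G are collinear ∩ CG ⟂ EF]
2. G_y = 278/53  [E, F, G are collinear ∩ CG ⟂ EF]
   → G = (-19/53, 278/53)
3. B_x = -65/2  [DE ∥ BA ∩ EA ∥ DB]
4. B_y = 12  [DE ∥ BA ∩ EA ∥ DB]
   → B = (-65/2, 12)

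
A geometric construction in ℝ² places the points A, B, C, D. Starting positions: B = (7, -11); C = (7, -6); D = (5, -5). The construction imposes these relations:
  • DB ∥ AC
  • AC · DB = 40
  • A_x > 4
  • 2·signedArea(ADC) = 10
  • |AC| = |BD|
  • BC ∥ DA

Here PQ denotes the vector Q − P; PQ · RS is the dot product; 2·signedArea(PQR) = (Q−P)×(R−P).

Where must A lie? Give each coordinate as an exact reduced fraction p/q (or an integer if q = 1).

A = (5, 0)

1. A_x = 5  [DB ∥ AC ∩ BC ∥ DA]
2. A_y = 0  [DB ∥ AC ∩ BC ∥ DA]
   → A = (5, 0)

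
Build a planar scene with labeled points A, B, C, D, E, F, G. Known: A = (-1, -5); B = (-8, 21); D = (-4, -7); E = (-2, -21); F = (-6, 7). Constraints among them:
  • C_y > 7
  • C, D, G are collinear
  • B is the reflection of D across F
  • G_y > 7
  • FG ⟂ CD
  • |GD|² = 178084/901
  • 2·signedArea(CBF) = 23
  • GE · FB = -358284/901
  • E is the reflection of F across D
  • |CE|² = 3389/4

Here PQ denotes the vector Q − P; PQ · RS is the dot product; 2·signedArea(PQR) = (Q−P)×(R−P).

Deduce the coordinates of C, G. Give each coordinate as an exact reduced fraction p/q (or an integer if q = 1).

C = (-9/2, 8)
G = (-4026/901, 6353/901)

1. C_x = -9/2  [line 14·x + 2·y + 47 = 0 ∩ |CE|² = 3389/4]
2. C_y = 8  [line 14·x + 2·y + 47 = 0 ∩ |CE|² = 3389/4]
   → C = (-9/2, 8)
3. G_x = -4026/901  [C, D, G are collinear ∩ FG ⟂ CD]
4. G_y = 6353/901  [C, D, G are collinear ∩ FG ⟂ CD]
   → G = (-4026/901, 6353/901)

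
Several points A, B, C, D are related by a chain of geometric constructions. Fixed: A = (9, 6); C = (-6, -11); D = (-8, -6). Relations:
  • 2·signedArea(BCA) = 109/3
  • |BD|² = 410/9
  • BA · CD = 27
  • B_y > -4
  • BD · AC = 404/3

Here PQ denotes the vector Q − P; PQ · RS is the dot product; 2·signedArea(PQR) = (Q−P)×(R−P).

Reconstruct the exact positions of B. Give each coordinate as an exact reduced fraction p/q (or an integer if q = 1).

B = (-5/3, -11/3)

1. B_x = -5/3  [BA · CD = 27 ∩ BD · AC = 404/3]
2. B_y = -11/3  [BA · CD = 27 ∩ BD · AC = 404/3]
   → B = (-5/3, -11/3)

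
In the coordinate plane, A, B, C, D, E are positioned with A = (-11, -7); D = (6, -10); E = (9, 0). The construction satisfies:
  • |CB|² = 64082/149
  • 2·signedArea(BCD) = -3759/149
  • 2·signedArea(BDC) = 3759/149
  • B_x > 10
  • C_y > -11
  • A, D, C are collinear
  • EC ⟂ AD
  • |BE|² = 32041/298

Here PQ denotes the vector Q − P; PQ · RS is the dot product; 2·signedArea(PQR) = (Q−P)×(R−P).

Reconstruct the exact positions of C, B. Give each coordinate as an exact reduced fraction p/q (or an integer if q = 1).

1. C_x = 2145/298  [A, D, C are collinear ∩ EC ⟂ AD]
2. C_y = -3043/298  [A, D, C are collinear ∩ EC ⟂ AD]
   → C = (2145/298, -3043/298)
3. B_x = 3219/298  [line 63/298·x + 357/298·y + -2163/149 = 0 ∩ |BE|² = 32041/298]
4. B_y = 3043/298  [line 63/298·x + 357/298·y + -2163/149 = 0 ∩ |BE|² = 32041/298]
   → B = (3219/298, 3043/298)

B = (3219/298, 3043/298)
C = (2145/298, -3043/298)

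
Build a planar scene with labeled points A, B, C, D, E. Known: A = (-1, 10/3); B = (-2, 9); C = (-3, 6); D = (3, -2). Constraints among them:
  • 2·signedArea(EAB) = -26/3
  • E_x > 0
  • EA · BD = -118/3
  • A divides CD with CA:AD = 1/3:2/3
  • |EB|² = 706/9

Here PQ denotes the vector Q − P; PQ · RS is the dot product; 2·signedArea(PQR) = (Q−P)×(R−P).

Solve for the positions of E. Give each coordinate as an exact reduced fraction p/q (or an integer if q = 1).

E = (1, 2/3)

1. E_x = 1  [2·signedArea(EAB) = -26/3 ∩ EA · BD = -118/3]
2. E_y = 2/3  [2·signedArea(EAB) = -26/3 ∩ EA · BD = -118/3]
   → E = (1, 2/3)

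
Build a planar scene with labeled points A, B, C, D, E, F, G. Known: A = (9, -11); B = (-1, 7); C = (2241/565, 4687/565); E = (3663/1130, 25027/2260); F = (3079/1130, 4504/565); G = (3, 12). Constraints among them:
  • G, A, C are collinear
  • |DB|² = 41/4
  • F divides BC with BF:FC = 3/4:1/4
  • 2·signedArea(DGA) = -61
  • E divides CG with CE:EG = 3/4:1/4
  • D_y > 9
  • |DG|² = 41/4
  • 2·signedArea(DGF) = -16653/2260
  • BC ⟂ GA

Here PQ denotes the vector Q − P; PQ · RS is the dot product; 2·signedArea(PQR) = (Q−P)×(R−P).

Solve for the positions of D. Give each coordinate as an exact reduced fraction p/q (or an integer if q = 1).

D = (1, 19/2)

1. D_x = 1  [2·signedArea(DGA) = -61 ∩ 2·signedArea(DGF) = -16653/2260]
2. D_y = 19/2  [2·signedArea(DGA) = -61 ∩ 2·signedArea(DGF) = -16653/2260]
   → D = (1, 19/2)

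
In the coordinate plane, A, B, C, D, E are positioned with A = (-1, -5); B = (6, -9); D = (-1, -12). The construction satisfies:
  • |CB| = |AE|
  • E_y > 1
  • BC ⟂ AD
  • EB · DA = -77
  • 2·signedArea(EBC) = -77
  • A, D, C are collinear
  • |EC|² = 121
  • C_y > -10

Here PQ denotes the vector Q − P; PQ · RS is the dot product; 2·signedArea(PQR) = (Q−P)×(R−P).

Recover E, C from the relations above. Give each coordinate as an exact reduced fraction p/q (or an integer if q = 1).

1. E_y = 2  [EB · DA = -77]
2. C_x = -1  [A, D, C are collinear ∩ BC ⟂ AD]
3. C_y = -9  [A, D, C are collinear ∩ BC ⟂ AD]
   → C = (-1, -9)
4. E_x = -1  [|EC|² = 121]
   → E = (-1, 2)

C = (-1, -9)
E = (-1, 2)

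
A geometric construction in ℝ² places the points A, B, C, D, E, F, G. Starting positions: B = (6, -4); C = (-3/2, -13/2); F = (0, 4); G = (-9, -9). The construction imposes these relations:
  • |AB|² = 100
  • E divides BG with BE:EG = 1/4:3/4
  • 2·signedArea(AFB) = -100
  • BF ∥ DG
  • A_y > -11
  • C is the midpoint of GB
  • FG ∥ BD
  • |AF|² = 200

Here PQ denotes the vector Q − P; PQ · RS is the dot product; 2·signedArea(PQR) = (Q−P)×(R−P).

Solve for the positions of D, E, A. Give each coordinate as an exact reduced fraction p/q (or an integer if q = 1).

1. D_x = -3  [BF ∥ DG ∩ FG ∥ BD]
2. D_y = -17  [BF ∥ DG ∩ FG ∥ BD]
   → D = (-3, -17)
3. E_x = 9/4  [E divides BG with BE:EG = 1/4:3/4]
4. E_y = -21/4  [E divides BG with BE:EG = 1/4:3/4]
   → E = (9/4, -21/4)
5. A_x = -2  [line 8·x + 6·y + 76 = 0 ∩ |AB|² = 100]
6. A_y = -10  [line 8·x + 6·y + 76 = 0 ∩ |AB|² = 100]
   → A = (-2, -10)

A = (-2, -10)
D = (-3, -17)
E = (9/4, -21/4)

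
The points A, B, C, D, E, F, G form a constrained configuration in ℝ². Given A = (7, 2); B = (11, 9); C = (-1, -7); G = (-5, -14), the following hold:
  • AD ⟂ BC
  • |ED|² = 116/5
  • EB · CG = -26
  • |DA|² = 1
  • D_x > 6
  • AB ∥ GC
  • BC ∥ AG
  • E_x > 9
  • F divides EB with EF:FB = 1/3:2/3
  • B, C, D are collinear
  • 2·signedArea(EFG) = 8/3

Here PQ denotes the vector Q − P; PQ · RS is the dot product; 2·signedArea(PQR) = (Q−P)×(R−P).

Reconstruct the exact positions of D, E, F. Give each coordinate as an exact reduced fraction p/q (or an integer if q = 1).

D = (31/5, 13/5)
E = (47/5, 31/5)
F = (149/15, 107/15)

1. D_x = 31/5  [B, C, D are collinear ∩ AD ⟂ BC]
2. D_y = 13/5  [B, C, D are collinear ∩ AD ⟂ BC]
   → D = (31/5, 13/5)
3. E_x = 47/5  [line 4·x + 7·y + -81 = 0 ∩ |ED|² = 116/5]
4. E_y = 31/5  [line 4·x + 7·y + -81 = 0 ∩ |ED|² = 116/5]
   → E = (47/5, 31/5)
5. F_x = 149/15  [2·signedArea(EFG) = 8/3 ∩ F divides EB with EF:FB = 1/3:2/3]
6. F_y = 107/15  [2·signedArea(EFG) = 8/3 ∩ F divides EB with EF:FB = 1/3:2/3]
   → F = (149/15, 107/15)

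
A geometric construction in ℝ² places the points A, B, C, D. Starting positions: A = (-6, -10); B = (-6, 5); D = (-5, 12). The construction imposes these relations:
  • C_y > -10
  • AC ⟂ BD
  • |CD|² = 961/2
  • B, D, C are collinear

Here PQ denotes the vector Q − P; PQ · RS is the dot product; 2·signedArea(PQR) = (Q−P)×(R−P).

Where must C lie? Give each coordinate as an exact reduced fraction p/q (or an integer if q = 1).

C = (-81/10, -97/10)

1. C_x = -81/10  [B, D, C are collinear ∩ AC ⟂ BD]
2. C_y = -97/10  [B, D, C are collinear ∩ AC ⟂ BD]
   → C = (-81/10, -97/10)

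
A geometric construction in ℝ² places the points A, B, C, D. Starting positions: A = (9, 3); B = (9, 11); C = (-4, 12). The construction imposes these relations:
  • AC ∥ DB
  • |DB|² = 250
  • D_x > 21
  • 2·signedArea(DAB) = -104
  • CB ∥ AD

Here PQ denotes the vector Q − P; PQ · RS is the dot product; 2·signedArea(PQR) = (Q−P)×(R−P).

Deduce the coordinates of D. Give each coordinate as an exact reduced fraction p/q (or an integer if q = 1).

D = (22, 2)

1. D_x = 22  [AC ∥ DB ∩ CB ∥ AD]
2. D_y = 2  [AC ∥ DB ∩ CB ∥ AD]
   → D = (22, 2)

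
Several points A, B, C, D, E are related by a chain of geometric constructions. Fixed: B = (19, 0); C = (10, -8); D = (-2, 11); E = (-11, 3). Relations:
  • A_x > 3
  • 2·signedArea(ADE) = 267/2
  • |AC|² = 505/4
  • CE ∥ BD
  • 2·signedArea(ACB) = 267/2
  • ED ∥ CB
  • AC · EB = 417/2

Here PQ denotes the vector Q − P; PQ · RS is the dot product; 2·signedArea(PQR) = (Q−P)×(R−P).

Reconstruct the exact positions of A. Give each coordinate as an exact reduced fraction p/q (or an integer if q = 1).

1. A_x = 4  [2·signedArea(ADE) = 267/2 ∩ AC · EB = 417/2]
2. A_y = 3/2  [2·signedArea(ADE) = 267/2 ∩ AC · EB = 417/2]
   → A = (4, 3/2)

A = (4, 3/2)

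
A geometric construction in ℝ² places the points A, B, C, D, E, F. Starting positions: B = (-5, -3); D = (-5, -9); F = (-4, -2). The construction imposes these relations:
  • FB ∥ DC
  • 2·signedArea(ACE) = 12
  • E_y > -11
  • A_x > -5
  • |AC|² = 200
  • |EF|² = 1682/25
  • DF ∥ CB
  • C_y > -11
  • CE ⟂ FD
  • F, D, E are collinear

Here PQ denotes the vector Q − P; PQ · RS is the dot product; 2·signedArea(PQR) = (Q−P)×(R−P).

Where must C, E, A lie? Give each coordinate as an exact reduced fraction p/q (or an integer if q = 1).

1. C_x = -6  [DF ∥ CB ∩ FB ∥ DC]
2. C_y = -10  [DF ∥ CB ∩ FB ∥ DC]
   → C = (-6, -10)
3. E_x = -129/25  [F, D, E are collinear ∩ CE ⟂ FD]
4. E_y = -253/25  [F, D, E are collinear ∩ CE ⟂ FD]
   → E = (-129/25, -253/25)
5. A_x = -4  [line 3/25·x + 21/25·y + -72/25 = 0 ∩ |AC|² = 200]
6. A_y = 4  [line 3/25·x + 21/25·y + -72/25 = 0 ∩ |AC|² = 200]
   → A = (-4, 4)

A = (-4, 4)
C = (-6, -10)
E = (-129/25, -253/25)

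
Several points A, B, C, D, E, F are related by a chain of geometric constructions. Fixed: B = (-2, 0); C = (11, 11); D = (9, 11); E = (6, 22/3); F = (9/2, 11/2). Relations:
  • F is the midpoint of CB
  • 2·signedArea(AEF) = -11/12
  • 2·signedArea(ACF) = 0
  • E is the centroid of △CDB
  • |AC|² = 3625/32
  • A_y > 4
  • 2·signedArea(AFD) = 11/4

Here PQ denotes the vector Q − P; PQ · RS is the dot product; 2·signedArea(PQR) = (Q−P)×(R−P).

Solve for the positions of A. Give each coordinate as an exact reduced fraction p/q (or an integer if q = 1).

A = (23/8, 33/8)

1. A_x = 23/8  [2·signedArea(ACF) = 0 ∩ 2·signedArea(AEF) = -11/12]
2. A_y = 33/8  [2·signedArea(ACF) = 0 ∩ 2·signedArea(AEF) = -11/12]
   → A = (23/8, 33/8)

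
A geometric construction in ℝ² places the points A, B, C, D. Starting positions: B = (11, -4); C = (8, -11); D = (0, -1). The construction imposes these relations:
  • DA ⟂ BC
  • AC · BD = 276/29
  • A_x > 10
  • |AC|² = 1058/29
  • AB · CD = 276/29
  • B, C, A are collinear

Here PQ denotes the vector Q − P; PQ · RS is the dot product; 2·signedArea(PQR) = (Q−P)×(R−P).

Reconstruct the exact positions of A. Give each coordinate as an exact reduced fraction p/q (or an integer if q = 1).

A = (301/29, -158/29)

1. A_x = 301/29  [B, C, A are collinear ∩ DA ⟂ BC]
2. A_y = -158/29  [B, C, A are collinear ∩ DA ⟂ BC]
   → A = (301/29, -158/29)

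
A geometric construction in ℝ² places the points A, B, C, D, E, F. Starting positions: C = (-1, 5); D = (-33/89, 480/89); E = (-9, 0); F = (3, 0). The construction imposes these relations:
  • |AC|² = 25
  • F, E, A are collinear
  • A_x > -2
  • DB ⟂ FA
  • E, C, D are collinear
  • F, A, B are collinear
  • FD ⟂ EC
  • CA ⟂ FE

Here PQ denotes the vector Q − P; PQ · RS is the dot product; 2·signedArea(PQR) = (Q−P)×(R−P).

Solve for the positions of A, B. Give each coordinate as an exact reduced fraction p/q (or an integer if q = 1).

1. A_x = -1  [F, E, A are collinear ∩ CA ⟂ FE]
2. A_y = 0  [F, E, A are collinear ∩ CA ⟂ FE]
   → A = (-1, 0)
3. B_x = -33/89  [F, A, B are collinear ∩ DB ⟂ FA]
4. B_y = 0  [F, A, B are collinear ∩ DB ⟂ FA]
   → B = (-33/89, 0)

A = (-1, 0)
B = (-33/89, 0)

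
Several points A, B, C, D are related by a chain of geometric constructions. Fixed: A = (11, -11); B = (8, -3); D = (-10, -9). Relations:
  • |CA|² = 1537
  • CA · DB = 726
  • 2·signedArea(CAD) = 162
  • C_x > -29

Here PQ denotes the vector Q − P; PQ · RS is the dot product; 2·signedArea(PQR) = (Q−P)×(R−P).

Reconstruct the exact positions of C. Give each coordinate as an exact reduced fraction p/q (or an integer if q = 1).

1. C_x = -28  [CA · DB = 726 ∩ 2·signedArea(CAD) = 162]
2. C_y = -15  [CA · DB = 726 ∩ 2·signedArea(CAD) = 162]
   → C = (-28, -15)

C = (-28, -15)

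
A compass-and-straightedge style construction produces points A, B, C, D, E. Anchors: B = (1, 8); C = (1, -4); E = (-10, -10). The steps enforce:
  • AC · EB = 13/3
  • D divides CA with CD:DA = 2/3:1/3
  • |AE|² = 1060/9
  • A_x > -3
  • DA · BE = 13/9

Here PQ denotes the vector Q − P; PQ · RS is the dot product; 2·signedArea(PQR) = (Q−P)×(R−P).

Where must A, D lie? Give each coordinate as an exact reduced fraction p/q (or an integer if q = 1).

1. A_x = -8/3  [line -11·x + -18·y + -196/3 = 0 ∩ |AE|² = 1060/9]
2. A_y = -2  [line -11·x + -18·y + -196/3 = 0 ∩ |AE|² = 1060/9]
   → A = (-8/3, -2)
3. D_x = -13/9  [D divides CA with CD:DA = 2/3:1/3]
4. D_y = -8/3  [D divides CA with CD:DA = 2/3:1/3]
   → D = (-13/9, -8/3)

A = (-8/3, -2)
D = (-13/9, -8/3)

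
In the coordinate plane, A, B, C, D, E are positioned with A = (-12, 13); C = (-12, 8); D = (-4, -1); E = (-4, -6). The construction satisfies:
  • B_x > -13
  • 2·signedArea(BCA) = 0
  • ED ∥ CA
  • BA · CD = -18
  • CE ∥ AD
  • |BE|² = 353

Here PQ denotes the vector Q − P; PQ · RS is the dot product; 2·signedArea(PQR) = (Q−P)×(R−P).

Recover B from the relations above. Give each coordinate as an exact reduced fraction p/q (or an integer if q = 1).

1. B_x = -12  [2·signedArea(BCA) = 0 ∩ BA · CD = -18]
2. B_y = 11  [2·signedArea(BCA) = 0 ∩ BA · CD = -18]
   → B = (-12, 11)

B = (-12, 11)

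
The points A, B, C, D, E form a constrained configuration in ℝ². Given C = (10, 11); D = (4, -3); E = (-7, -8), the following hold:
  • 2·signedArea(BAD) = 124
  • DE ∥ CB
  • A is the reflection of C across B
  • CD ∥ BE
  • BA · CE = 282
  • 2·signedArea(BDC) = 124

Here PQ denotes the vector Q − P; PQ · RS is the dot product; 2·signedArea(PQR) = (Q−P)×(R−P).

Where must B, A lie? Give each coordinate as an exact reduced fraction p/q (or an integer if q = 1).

1. B_x = -1  [CD ∥ BE ∩ DE ∥ CB]
2. B_y = 6  [CD ∥ BE ∩ DE ∥ CB]
   → B = (-1, 6)
3. A_x = -12  [A is the reflection of C across B]
4. A_y = 1  [A is the reflection of C across B]
   → A = (-12, 1)

A = (-12, 1)
B = (-1, 6)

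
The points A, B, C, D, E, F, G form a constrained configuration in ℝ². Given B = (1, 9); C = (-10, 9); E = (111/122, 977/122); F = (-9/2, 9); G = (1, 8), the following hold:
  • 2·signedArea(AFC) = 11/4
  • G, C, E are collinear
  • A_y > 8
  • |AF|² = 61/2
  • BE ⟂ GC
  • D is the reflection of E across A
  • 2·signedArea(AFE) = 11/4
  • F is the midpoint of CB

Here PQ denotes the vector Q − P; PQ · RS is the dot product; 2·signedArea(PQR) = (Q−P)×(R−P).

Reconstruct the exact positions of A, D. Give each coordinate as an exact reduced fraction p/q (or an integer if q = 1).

A = (1, 17/2)
D = (133/122, 1097/122)

1. A_x = 1  [2·signedArea(AFC) = 11/4 ∩ 2·signedArea(AFE) = 11/4]
2. A_y = 17/2  [2·signedArea(AFC) = 11/4 ∩ 2·signedArea(AFE) = 11/4]
   → A = (1, 17/2)
3. D_x = 133/122  [D is the reflection of E across A]
4. D_y = 1097/122  [D is the reflection of E across A]
   → D = (133/122, 1097/122)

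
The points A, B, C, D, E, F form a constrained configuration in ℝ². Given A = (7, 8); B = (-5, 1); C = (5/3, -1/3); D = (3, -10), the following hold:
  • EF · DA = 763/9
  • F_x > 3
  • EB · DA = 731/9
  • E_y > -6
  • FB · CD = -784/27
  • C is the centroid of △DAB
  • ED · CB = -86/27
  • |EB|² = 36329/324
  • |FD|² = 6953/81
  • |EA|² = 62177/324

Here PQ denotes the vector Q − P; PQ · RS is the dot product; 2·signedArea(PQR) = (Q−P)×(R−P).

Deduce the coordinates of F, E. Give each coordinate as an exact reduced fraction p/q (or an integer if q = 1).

E = (31/9, -97/18)
F = (35/9, -7/9)

1. F_x = 35/9  [line -4/3·x + 29/3·y + 343/27 = 0 ∩ |FD|² = 6953/81]
2. F_y = -7/9  [line -4/3·x + 29/3·y + 343/27 = 0 ∩ |FD|² = 6953/81]
   → F = (35/9, -7/9)
3. E_x = 31/9  [EB · DA = 731/9 ∩ ED · CB = -86/27]
4. E_y = -97/18  [EB · DA = 731/9 ∩ ED · CB = -86/27]
   → E = (31/9, -97/18)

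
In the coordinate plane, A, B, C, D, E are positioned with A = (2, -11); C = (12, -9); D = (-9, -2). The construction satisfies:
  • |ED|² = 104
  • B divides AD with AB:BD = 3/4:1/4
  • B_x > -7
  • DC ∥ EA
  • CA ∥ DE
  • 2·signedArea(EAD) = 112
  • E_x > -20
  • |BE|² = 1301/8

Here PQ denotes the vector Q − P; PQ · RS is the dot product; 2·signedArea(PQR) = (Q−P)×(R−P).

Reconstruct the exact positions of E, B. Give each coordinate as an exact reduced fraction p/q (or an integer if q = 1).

1. E_x = -19  [DC ∥ EA ∩ CA ∥ DE]
2. E_y = -4  [DC ∥ EA ∩ CA ∥ DE]
   → E = (-19, -4)
3. B_x = -25/4  [B divides AD with AB:BD = 3/4:1/4]
4. B_y = -17/4  [B divides AD with AB:BD = 3/4:1/4]
   → B = (-25/4, -17/4)

B = (-25/4, -17/4)
E = (-19, -4)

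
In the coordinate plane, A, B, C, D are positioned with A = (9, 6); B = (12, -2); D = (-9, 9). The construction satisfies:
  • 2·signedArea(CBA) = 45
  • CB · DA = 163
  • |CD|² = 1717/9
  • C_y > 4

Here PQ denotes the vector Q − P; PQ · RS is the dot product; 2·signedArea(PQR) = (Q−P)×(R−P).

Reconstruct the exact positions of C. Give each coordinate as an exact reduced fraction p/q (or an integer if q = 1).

C = (4, 13/3)

1. C_x = 4  [CB · DA = 163 ∩ 2·signedArea(CBA) = 45]
2. C_y = 13/3  [CB · DA = 163 ∩ 2·signedArea(CBA) = 45]
   → C = (4, 13/3)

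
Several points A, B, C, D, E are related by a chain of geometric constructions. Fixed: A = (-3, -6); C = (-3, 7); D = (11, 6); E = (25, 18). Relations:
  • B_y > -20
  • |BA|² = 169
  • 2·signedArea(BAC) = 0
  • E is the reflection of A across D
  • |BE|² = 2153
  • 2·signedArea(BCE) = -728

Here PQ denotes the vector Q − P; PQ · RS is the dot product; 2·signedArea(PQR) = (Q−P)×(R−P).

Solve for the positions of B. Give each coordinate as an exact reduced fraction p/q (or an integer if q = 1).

B = (-3, -19)

1. B_x = -3  [2·signedArea(BAC) = 0 ∩ 2·signedArea(BCE) = -728]
2. B_y = -19  [2·signedArea(BAC) = 0 ∩ 2·signedArea(BCE) = -728]
   → B = (-3, -19)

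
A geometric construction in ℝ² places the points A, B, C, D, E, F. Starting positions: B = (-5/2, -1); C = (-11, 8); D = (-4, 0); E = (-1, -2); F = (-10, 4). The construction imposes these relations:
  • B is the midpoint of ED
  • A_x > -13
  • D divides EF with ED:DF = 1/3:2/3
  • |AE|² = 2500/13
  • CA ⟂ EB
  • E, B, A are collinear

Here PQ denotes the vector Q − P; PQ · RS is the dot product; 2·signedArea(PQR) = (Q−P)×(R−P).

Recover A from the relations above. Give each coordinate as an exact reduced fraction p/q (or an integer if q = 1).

1. A_x = -163/13  [E, B, A are collinear ∩ CA ⟂ EB]
2. A_y = 74/13  [E, B, A are collinear ∩ CA ⟂ EB]
   → A = (-163/13, 74/13)

A = (-163/13, 74/13)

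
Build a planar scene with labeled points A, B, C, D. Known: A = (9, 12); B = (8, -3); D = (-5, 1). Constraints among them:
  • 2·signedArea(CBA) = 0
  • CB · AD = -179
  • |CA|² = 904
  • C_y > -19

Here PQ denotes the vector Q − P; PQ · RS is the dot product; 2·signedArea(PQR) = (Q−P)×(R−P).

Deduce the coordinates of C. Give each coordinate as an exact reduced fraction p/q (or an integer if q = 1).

1. C_x = 7  [2·signedArea(CBA) = 0 ∩ CB · AD = -179]
2. C_y = -18  [2·signedArea(CBA) = 0 ∩ CB · AD = -179]
   → C = (7, -18)

C = (7, -18)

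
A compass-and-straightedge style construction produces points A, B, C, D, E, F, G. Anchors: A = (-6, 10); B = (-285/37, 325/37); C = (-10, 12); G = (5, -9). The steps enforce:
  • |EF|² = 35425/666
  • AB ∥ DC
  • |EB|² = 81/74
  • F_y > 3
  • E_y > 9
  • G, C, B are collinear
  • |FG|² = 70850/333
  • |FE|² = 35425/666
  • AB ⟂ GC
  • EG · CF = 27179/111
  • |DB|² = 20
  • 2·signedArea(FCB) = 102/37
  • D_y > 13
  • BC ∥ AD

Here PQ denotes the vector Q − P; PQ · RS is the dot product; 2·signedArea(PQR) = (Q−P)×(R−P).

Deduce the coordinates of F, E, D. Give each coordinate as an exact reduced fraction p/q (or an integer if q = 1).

D = (-307/37, 489/37)
E = (-507/74, 695/74)
F = (-322/111, 362/111)

1. F_x = -322/111  [line 119/37·x + 85/37·y + 68/37 = 0 ∩ |FG|² = 70850/333]
2. F_y = 362/111  [line 119/37·x + 85/37·y + 68/37 = 0 ∩ |FG|² = 70850/333]
   → F = (-322/111, 362/111)
3. E_x = -507/74  [line -788/111·x + 970/111·y + -14509/111 = 0 ∩ |EF|² = 35425/666]
4. E_y = 695/74  [line -788/111·x + 970/111·y + -14509/111 = 0 ∩ |EF|² = 35425/666]
   → E = (-507/74, 695/74)
5. D_x = -307/37  [AB ∥ DC ∩ BC ∥ AD]
6. D_y = 489/37  [AB ∥ DC ∩ BC ∥ AD]
   → D = (-307/37, 489/37)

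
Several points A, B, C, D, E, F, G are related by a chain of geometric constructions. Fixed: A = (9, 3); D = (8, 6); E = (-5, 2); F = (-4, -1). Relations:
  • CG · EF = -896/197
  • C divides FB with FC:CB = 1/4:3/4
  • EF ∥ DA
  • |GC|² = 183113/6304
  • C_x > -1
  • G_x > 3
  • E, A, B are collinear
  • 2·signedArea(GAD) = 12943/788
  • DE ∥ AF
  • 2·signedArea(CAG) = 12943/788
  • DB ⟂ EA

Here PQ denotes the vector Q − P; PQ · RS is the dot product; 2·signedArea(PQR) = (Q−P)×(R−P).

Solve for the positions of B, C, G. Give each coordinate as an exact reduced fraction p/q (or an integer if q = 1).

B = (1619/197, 580/197)
C = (-745/788, -11/788)
G = (5559/1576, 4717/1576)

1. B_x = 1619/197  [E, A, B are collinear ∩ DB ⟂ EA]
2. B_y = 580/197  [E, A, B are collinear ∩ DB ⟂ EA]
   → B = (1619/197, 580/197)
3. C_x = -745/788  [C divides FB with FC:CB = 1/4:3/4]
4. C_y = -11/788  [C divides FB with FC:CB = 1/4:3/4]
   → C = (-745/788, -11/788)
5. G_x = 5559/1576  [2·signedArea(GAD) = 12943/788 ∩ 2·signedArea(CAG) = 12943/788]
6. G_y = 4717/1576  [2·signedArea(GAD) = 12943/788 ∩ 2·signedArea(CAG) = 12943/788]
   → G = (5559/1576, 4717/1576)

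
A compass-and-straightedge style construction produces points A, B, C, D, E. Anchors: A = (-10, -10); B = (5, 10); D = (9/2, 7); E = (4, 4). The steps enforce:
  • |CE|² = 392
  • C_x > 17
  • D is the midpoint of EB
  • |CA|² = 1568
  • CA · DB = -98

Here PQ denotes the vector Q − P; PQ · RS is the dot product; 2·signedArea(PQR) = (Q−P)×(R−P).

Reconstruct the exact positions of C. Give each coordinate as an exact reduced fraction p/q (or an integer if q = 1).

C = (18, 18)

1. C_x = 18  [line -1/2·x + -3·y + 63 = 0 ∩ |CA|² = 1568]
2. C_y = 18  [line -1/2·x + -3·y + 63 = 0 ∩ |CA|² = 1568]
   → C = (18, 18)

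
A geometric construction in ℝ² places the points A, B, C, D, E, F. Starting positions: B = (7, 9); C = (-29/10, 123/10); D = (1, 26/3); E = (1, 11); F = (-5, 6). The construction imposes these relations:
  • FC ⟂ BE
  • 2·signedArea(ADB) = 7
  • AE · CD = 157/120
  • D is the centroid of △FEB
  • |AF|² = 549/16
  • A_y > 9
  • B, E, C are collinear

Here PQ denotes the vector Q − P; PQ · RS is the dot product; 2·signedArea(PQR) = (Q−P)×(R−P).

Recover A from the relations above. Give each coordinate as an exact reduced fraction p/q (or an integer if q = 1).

A = (-1/2, 39/4)

1. A_x = -1/2  [2·signedArea(ADB) = 7 ∩ AE · CD = 157/120]
2. A_y = 39/4  [2·signedArea(ADB) = 7 ∩ AE · CD = 157/120]
   → A = (-1/2, 39/4)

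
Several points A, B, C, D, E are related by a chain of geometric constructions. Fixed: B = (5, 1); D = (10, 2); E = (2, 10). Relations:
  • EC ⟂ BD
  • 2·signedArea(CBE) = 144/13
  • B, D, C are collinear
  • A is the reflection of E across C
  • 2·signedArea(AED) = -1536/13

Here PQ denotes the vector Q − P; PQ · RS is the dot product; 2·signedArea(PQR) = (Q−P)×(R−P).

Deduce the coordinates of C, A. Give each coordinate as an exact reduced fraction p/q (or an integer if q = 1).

A = (74/13, -110/13)
C = (50/13, 10/13)

1. C_x = 50/13  [B, D, C are collinear ∩ EC ⟂ BD]
2. C_y = 10/13  [B, D, C are collinear ∩ EC ⟂ BD]
   → C = (50/13, 10/13)
3. A_x = 74/13  [A is the reflection of E across C]
4. A_y = -110/13  [A is the reflection of E across C]
   → A = (74/13, -110/13)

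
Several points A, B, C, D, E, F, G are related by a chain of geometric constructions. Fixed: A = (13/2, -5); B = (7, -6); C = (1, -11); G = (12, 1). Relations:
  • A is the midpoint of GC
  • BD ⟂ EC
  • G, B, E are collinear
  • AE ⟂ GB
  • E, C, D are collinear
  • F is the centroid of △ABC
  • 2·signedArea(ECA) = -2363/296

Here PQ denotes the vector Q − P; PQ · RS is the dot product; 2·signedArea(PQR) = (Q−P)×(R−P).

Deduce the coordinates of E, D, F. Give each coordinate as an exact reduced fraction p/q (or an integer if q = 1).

1. E_x = 1081/148  [G, B, E are collinear ∩ AE ⟂ GB]
2. E_y = -825/148  [G, B, E are collinear ∩ AE ⟂ GB]
   → E = (1081/148, -825/148)
3. D_x = 10484227/1515298  [E, C, D are collinear ∩ BD ⟂ EC]
4. D_y = -8949039/1515298  [E, C, D are collinear ∩ BD ⟂ EC]
   → D = (10484227/1515298, -8949039/1515298)
5. F_x = 29/6  [F is the centroid of △ABC]
6. F_y = -22/3  [F is the centroid of △ABC]
   → F = (29/6, -22/3)

D = (10484227/1515298, -8949039/1515298)
E = (1081/148, -825/148)
F = (29/6, -22/3)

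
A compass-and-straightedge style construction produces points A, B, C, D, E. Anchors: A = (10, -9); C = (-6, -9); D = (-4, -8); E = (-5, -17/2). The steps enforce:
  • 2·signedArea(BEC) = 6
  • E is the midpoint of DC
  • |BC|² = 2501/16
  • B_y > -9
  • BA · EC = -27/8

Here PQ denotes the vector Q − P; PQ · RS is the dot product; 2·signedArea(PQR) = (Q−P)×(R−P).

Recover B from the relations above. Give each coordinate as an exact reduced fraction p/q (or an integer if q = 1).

B = (13/2, -35/4)

1. B_x = 13/2  [2·signedArea(BEC) = 6 ∩ BA · EC = -27/8]
2. B_y = -35/4  [2·signedArea(BEC) = 6 ∩ BA · EC = -27/8]
   → B = (13/2, -35/4)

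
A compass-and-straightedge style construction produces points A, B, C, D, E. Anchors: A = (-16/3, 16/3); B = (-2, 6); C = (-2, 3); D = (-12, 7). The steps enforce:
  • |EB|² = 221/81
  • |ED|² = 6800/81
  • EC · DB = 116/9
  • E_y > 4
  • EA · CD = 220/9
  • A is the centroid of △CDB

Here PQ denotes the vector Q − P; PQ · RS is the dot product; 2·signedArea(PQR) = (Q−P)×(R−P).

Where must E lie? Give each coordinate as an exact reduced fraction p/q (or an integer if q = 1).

1. E_x = -28/9  [EC · DB = 116/9 ∩ EA · CD = 220/9]
2. E_y = 43/9  [EC · DB = 116/9 ∩ EA · CD = 220/9]
   → E = (-28/9, 43/9)

E = (-28/9, 43/9)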